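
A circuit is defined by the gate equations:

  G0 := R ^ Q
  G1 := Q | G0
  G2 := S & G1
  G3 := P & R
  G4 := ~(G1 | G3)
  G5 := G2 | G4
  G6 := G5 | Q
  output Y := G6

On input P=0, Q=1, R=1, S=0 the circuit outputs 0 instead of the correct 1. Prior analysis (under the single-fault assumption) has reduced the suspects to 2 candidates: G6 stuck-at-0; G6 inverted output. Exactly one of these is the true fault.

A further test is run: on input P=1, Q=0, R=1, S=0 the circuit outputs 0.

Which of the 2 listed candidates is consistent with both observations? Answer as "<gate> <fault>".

Evaluate each candidate on input P=1, Q=0, R=1, S=0:
  G6 stuck-at-0: G0=1, G1=1, G2=0, G3=1, G4=0, G5=0, G6=0 [stuck-at-0] → 0 — matches
  G6 inverted output: G0=1, G1=1, G2=0, G3=1, G4=0, G5=0, G6=1 [inverted output] → 1 — eliminated
Only G6 stuck-at-0 reproduces the observed 0.

G6 stuck-at-0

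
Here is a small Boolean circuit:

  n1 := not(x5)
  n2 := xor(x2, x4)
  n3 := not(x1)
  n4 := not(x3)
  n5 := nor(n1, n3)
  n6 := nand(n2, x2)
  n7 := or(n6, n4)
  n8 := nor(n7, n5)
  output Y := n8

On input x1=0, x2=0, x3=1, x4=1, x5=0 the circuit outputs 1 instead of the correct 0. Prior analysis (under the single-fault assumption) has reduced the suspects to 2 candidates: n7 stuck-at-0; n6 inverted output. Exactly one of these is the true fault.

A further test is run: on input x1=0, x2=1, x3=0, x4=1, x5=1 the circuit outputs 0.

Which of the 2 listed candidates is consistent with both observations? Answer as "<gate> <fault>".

n6 inverted output

Evaluate each candidate on input x1=0, x2=1, x3=0, x4=1, x5=1:
  n7 stuck-at-0: n1=0, n2=0, n3=1, n4=1, n5=0, n6=1, n7=0 [stuck-at-0], n8=1 → 1 — eliminated
  n6 inverted output: n1=0, n2=0, n3=1, n4=1, n5=0, n6=0 [inverted output], n7=1, n8=0 → 0 — matches
Only n6 inverted output reproduces the observed 0.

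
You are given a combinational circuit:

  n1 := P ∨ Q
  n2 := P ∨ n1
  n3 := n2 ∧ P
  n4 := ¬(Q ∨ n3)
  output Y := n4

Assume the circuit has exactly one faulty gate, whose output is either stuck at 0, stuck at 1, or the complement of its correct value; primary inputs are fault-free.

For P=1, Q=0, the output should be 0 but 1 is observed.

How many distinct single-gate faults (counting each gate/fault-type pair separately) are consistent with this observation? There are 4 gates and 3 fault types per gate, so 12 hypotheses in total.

Fault-free: n1=1, n2=1, n3=1, n4=0 → 0. Observed 1.
  n1 stuck-at-0: output 0 ✗
  n1 stuck-at-1: output 0 ✗
  n1 inverted output: output 0 ✗
  n2 stuck-at-0: output 1 ✓
  n2 stuck-at-1: output 0 ✗
  n2 inverted output: output 1 ✓
  n3 stuck-at-0: output 1 ✓
  n3 stuck-at-1: output 0 ✗
  n3 inverted output: output 1 ✓
  n4 stuck-at-0: output 0 ✗
  n4 stuck-at-1: output 1 ✓
  n4 inverted output: output 1 ✓
Consistent faults: {n2 stuck-at-0, n2 inverted output, n3 stuck-at-0, n3 inverted output, n4 stuck-at-1, n4 inverted output} — 6 in all.

6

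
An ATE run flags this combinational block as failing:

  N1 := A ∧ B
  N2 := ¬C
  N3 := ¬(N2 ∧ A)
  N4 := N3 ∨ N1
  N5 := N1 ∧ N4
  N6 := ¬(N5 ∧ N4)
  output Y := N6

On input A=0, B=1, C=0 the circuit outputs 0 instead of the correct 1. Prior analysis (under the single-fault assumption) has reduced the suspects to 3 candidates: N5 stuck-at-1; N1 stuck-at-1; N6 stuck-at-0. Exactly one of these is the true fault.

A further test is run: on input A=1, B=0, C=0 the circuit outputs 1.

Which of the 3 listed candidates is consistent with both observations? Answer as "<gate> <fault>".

N5 stuck-at-1

Evaluate each candidate on input A=1, B=0, C=0:
  N5 stuck-at-1: N1=0, N2=1, N3=0, N4=0, N5=1 [stuck-at-1], N6=1 → 1 — matches
  N1 stuck-at-1: N1=1 [stuck-at-1], N2=1, N3=0, N4=1, N5=1, N6=0 → 0 — eliminated
  N6 stuck-at-0: N1=0, N2=1, N3=0, N4=0, N5=0, N6=0 [stuck-at-0] → 0 — eliminated
Only N5 stuck-at-1 reproduces the observed 1.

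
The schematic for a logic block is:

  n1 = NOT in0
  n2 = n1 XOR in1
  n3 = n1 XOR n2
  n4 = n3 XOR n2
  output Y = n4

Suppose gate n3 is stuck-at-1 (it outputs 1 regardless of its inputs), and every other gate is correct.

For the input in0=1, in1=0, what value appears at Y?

Propagate with n3 forced: n1=0, n2=0, n3=1 [stuck-at-1], n4=1.
So Y = 1. (Without the fault it would be 0.)

1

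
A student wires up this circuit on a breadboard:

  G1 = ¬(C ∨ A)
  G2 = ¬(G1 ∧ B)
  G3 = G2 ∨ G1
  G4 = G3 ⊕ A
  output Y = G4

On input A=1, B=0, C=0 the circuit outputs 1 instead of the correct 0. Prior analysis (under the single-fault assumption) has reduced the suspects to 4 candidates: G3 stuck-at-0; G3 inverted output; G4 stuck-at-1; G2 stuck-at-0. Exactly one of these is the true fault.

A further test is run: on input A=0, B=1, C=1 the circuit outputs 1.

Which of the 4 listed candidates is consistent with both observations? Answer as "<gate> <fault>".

Evaluate each candidate on input A=0, B=1, C=1:
  G3 stuck-at-0: G1=0, G2=1, G3=0 [stuck-at-0], G4=0 → 0 — eliminated
  G3 inverted output: G1=0, G2=1, G3=0 [inverted output], G4=0 → 0 — eliminated
  G4 stuck-at-1: G1=0, G2=1, G3=1, G4=1 [stuck-at-1] → 1 — matches
  G2 stuck-at-0: G1=0, G2=0 [stuck-at-0], G3=0, G4=0 → 0 — eliminated
Only G4 stuck-at-1 reproduces the observed 1.

G4 stuck-at-1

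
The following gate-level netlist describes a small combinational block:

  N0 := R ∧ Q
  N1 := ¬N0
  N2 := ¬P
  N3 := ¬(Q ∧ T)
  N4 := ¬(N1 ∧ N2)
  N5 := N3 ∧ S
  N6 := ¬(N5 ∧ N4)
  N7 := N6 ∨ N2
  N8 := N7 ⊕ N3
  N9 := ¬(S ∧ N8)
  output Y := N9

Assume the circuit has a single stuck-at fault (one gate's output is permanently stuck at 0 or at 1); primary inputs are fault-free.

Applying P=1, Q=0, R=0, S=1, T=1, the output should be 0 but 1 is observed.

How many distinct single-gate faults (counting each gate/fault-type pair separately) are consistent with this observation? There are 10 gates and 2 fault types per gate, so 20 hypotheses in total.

7

Fault-free: N0=0, N1=1, N2=0, N3=1, N4=1, N5=1, N6=0, N7=0, N8=1, N9=0 → 0. Observed 1.
  N0: none of the 2 fault types match ✗
  N1: none of the 2 fault types match ✗
  N2: stuck-at-1 ✓; others ✗
  N3: none of the 2 fault types match ✗
  N4: stuck-at-0 ✓; others ✗
  N5: stuck-at-0 ✓; others ✗
  N6: stuck-at-1 ✓; others ✗
  N7: stuck-at-1 ✓; others ✗
  N8: stuck-at-0 ✓; others ✗
  N9: stuck-at-1 ✓; others ✗
Consistent faults: {N2 stuck-at-1, N4 stuck-at-0, N5 stuck-at-0, N6 stuck-at-1, N7 stuck-at-1, N8 stuck-at-0, N9 stuck-at-1} — 7 in all.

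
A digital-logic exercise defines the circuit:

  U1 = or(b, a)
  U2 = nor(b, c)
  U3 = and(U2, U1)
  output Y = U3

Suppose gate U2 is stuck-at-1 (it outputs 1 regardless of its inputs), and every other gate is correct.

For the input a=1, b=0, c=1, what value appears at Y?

1

Propagate with U2 forced: U1=1, U2=1 [stuck-at-1], U3=1.
So Y = 1. (Without the fault it would be 0.)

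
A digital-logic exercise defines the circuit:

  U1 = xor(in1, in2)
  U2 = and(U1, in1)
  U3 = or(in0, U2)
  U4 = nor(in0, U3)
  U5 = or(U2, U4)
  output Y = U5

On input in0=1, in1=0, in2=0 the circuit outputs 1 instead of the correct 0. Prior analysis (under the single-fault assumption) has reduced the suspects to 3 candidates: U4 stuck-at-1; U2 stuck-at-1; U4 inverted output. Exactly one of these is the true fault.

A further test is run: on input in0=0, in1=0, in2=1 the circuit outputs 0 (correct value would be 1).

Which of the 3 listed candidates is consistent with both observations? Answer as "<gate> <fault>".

Evaluate each candidate on input in0=0, in1=0, in2=1:
  U4 stuck-at-1: U1=1, U2=0, U3=0, U4=1 [stuck-at-1], U5=1 → 1 — eliminated
  U2 stuck-at-1: U1=1, U2=1 [stuck-at-1], U3=1, U4=0, U5=1 → 1 — eliminated
  U4 inverted output: U1=1, U2=0, U3=0, U4=0 [inverted output], U5=0 → 0 — matches
Only U4 inverted output reproduces the observed 0.

U4 inverted output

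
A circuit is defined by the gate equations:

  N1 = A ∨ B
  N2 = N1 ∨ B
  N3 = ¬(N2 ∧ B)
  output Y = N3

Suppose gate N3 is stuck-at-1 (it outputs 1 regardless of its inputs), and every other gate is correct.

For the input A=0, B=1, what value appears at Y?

Propagate with N3 forced: N1=1, N2=1, N3=1 [stuck-at-1].
So Y = 1. (Without the fault it would be 0.)

1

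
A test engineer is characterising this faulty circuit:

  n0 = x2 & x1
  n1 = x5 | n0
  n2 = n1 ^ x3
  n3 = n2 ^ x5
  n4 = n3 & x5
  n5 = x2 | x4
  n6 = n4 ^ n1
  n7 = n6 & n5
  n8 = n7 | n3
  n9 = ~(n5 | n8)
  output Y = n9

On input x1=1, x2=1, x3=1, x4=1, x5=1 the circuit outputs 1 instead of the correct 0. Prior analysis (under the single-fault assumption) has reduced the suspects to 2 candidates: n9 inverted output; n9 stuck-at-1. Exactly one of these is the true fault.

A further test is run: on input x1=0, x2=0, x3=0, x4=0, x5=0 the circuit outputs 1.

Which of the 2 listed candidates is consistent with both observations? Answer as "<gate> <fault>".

Evaluate each candidate on input x1=0, x2=0, x3=0, x4=0, x5=0:
  n9 inverted output: n0=0, n1=0, n2=0, n3=0, n4=0, n5=0, n6=0, n7=0, n8=0, n9=0 [inverted output] → 0 — eliminated
  n9 stuck-at-1: n0=0, n1=0, n2=0, n3=0, n4=0, n5=0, n6=0, n7=0, n8=0, n9=1 [stuck-at-1] → 1 — matches
Only n9 stuck-at-1 reproduces the observed 1.

n9 stuck-at-1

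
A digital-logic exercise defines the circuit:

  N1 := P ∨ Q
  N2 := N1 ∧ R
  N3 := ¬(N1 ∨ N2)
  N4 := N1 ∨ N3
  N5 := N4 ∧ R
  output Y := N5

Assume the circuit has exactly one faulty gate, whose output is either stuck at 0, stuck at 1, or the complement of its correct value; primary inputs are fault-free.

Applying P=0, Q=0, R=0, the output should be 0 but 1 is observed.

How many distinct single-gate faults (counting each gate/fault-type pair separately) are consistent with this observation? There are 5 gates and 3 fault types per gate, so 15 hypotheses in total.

Fault-free: N1=0, N2=0, N3=1, N4=1, N5=0 → 0. Observed 1.
  N1: none of the 3 fault types match ✗
  N2: none of the 3 fault types match ✗
  N3: none of the 3 fault types match ✗
  N4: none of the 3 fault types match ✗
  N5: stuck-at-1, inverted output ✓; others ✗
Consistent faults: {N5 stuck-at-1, N5 inverted output} — 2 in all.

2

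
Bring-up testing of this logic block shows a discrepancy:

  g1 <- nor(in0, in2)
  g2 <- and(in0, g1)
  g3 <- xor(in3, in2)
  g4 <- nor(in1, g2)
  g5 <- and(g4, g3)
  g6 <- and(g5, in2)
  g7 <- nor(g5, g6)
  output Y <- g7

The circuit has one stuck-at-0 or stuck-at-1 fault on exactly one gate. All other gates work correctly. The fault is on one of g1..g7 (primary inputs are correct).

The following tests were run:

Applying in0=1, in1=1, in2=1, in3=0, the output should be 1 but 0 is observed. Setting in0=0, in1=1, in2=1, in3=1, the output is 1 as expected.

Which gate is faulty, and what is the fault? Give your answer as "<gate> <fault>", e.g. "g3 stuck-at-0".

Fault-free values for test 1 (in0=1, in1=1, in2=1, in3=0): g1=0, g2=0, g3=1, g4=0, g5=0, g6=0, g7=1, giving Y=1. Observed 0.
Test 1: faults giving observed 0 are {g4 stuck-at-1, g5 stuck-at-1, g6 stuck-at-1, g7 stuck-at-0}.
Test 2 (in0=0, in1=1, in2=1, in3=1): fault-free g1=0, g2=0, g3=0, g4=0, g5=0, g6=0, g7=1 → 1; observed 1. Eliminates g5 stuck-at-1, g6 stuck-at-1, g7 stuck-at-0.
Only g4 stuck-at-1 is consistent with every test.

g4 stuck-at-1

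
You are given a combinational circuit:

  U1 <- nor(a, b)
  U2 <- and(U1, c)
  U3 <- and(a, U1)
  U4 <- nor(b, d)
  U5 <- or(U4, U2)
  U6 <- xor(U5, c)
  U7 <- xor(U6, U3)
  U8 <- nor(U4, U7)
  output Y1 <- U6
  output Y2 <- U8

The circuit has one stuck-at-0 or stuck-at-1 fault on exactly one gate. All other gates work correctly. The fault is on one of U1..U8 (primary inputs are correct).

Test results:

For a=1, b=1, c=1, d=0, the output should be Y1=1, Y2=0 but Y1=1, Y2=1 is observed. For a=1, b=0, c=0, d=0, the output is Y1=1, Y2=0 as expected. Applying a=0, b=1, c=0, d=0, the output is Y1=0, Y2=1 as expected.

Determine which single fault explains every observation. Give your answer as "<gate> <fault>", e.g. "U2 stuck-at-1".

U7 stuck-at-0

Fault-free values for test 1 (a=1, b=1, c=1, d=0): U1=0, U2=0, U3=0, U4=0, U5=0, U6=1, U7=1, U8=0, giving Y1=1, Y2=0. Observed Y1=1, Y2=1.
Test 1: faults giving observed Y1=1, Y2=1 are {U3 stuck-at-1, U7 stuck-at-0, U8 stuck-at-1}.
Test 2 (a=1, b=0, c=0, d=0): fault-free U1=0, U2=0, U3=0, U4=1, U5=1, U6=1, U7=1, U8=0 → Y1=1, Y2=0; observed Y1=1, Y2=0. Eliminates U8 stuck-at-1.
Test 3 (a=0, b=1, c=0, d=0): fault-free U1=0, U2=0, U3=0, U4=0, U5=0, U6=0, U7=0, U8=1 → Y1=0, Y2=1; observed Y1=0, Y2=1. Eliminates U3 stuck-at-1.
Only U7 stuck-at-0 is consistent with every test.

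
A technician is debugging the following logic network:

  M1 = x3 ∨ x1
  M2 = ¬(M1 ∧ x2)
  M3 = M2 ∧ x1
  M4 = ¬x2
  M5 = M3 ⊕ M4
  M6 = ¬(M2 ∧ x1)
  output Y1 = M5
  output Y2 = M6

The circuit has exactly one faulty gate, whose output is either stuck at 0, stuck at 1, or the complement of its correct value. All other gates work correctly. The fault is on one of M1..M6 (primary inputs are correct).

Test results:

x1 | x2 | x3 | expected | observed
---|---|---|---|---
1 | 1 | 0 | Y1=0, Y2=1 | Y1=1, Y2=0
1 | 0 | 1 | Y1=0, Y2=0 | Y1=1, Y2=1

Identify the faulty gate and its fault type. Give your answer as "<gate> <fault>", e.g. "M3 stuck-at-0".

M2 inverted output

Fault-free values for test 1 (x1=1, x2=1, x3=0): M1=1, M2=0, M3=0, M4=0, M5=0, M6=1, giving Y1=0, Y2=1. Observed Y1=1, Y2=0.
Test 1: faults giving observed Y1=1, Y2=0 are {M1 stuck-at-0, M1 inverted output, M2 stuck-at-1, M2 inverted output}.
Test 2 (x1=1, x2=0, x3=1): fault-free M1=1, M2=1, M3=1, M4=1, M5=0, M6=0 → Y1=0, Y2=0; observed Y1=1, Y2=1. Eliminates M1 stuck-at-0, M1 inverted output, M2 stuck-at-1.
Only M2 inverted output is consistent with every test.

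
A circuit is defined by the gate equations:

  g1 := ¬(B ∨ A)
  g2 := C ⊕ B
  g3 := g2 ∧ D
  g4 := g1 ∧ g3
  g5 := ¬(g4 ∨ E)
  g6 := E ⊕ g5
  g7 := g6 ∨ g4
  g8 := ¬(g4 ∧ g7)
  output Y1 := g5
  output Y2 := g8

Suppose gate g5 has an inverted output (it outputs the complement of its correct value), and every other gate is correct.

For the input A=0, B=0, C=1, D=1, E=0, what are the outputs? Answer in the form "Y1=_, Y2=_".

Y1=1, Y2=0

Propagate with g5 forced: g1=1, g2=1, g3=1, g4=1, g5=1 [inverted output], g6=1, g7=1, g8=0.
So the outputs are Y1=1, Y2=0. (Without the fault they would be Y1=0, Y2=0.)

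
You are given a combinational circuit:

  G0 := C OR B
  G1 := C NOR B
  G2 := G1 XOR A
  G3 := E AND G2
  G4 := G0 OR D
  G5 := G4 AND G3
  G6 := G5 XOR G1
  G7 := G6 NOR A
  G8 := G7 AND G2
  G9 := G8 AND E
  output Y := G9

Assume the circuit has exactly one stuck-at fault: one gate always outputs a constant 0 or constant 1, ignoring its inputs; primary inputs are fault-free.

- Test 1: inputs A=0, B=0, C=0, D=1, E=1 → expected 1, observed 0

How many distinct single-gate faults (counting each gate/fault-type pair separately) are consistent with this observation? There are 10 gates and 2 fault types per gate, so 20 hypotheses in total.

Fault-free: G0=0, G1=1, G2=1, G3=1, G4=1, G5=1, G6=0, G7=1, G8=1, G9=1 → 1. Observed 0.
  G0: none of the 2 fault types match ✗
  G1: stuck-at-0 ✓; others ✗
  G2: stuck-at-0 ✓; others ✗
  G3: stuck-at-0 ✓; others ✗
  G4: stuck-at-0 ✓; others ✗
  G5: stuck-at-0 ✓; others ✗
  G6: stuck-at-1 ✓; others ✗
  G7: stuck-at-0 ✓; others ✗
  G8: stuck-at-0 ✓; others ✗
  G9: stuck-at-0 ✓; others ✗
Consistent faults: {G1 stuck-at-0, G2 stuck-at-0, G3 stuck-at-0, G4 stuck-at-0, G5 stuck-at-0, G6 stuck-at-1, G7 stuck-at-0, G8 stuck-at-0, G9 stuck-at-0} — 9 in all.

9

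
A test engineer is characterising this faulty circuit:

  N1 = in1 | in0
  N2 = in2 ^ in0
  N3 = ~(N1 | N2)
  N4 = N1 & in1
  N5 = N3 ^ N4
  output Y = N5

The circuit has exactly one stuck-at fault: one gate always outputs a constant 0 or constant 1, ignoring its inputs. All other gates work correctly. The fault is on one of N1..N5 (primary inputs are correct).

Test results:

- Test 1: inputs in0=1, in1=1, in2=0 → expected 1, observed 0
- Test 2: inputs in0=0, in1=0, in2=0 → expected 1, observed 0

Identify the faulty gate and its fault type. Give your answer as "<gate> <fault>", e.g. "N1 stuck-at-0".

Fault-free values for test 1 (in0=1, in1=1, in2=0): N1=1, N2=1, N3=0, N4=1, N5=1, giving Y=1. Observed 0.
Test 1: faults giving observed 0 are {N1 stuck-at-0, N3 stuck-at-1, N4 stuck-at-0, N5 stuck-at-0}.
Test 2 (in0=0, in1=0, in2=0): fault-free N1=0, N2=0, N3=1, N4=0, N5=1 → 1; observed 0. Eliminates N1 stuck-at-0, N3 stuck-at-1, N4 stuck-at-0.
Only N5 stuck-at-0 is consistent with every test.

N5 stuck-at-0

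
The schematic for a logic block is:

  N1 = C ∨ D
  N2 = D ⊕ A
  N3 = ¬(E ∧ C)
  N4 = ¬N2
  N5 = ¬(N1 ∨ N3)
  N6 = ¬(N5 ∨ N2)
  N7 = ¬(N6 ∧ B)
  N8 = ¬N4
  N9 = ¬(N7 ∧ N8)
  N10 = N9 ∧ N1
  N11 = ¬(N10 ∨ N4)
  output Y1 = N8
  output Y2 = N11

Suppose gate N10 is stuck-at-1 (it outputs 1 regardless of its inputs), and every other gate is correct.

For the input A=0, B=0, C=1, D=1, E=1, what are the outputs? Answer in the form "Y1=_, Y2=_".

Propagate with N10 forced: N1=1, N2=1, N3=0, N4=0, N5=0, N6=0, N7=1, N8=1, N9=0, N10=1 [stuck-at-1], N11=0.
So the outputs are Y1=1, Y2=0. (Without the fault they would be Y1=1, Y2=1.)

Y1=1, Y2=0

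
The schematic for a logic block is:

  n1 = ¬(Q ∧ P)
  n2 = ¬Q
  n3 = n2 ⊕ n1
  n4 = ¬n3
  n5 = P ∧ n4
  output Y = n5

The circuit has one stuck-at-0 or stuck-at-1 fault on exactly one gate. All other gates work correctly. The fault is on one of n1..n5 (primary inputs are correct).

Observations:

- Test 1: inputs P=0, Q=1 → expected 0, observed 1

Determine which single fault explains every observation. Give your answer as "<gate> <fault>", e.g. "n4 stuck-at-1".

Fault-free values for test 1 (P=0, Q=1): n1=1, n2=0, n3=1, n4=0, n5=0, giving Y=0. Observed 1.
Test 1: faults giving observed 1 are {n5 stuck-at-1}.
Only n5 stuck-at-1 is consistent with every test.

n5 stuck-at-1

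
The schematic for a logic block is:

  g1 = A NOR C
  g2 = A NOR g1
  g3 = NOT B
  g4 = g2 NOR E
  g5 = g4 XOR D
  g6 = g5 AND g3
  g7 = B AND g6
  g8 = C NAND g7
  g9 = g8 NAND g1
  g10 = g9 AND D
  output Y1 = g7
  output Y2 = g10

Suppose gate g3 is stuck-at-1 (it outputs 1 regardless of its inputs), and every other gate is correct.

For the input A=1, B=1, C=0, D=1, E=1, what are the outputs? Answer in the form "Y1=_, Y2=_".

Y1=1, Y2=1

Propagate with g3 forced: g1=0, g2=0, g3=1 [stuck-at-1], g4=0, g5=1, g6=1, g7=1, g8=1, g9=1, g10=1.
So the outputs are Y1=1, Y2=1. (Without the fault they would be Y1=0, Y2=1.)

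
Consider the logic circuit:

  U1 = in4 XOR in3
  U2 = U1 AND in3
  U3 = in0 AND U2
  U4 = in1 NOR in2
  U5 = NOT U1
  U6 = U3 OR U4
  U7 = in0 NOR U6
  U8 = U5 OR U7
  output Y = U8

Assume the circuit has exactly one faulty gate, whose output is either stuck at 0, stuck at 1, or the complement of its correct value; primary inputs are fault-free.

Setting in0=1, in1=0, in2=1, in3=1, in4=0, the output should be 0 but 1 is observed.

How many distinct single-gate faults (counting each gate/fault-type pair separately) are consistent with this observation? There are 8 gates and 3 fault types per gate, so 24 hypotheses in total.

8

Fault-free: U1=1, U2=1, U3=1, U4=0, U5=0, U6=1, U7=0, U8=0 → 0. Observed 1.
  U1: stuck-at-0, inverted output ✓; others ✗
  U2: none of the 3 fault types match ✗
  U3: none of the 3 fault types match ✗
  U4: none of the 3 fault types match ✗
  U5: stuck-at-1, inverted output ✓; others ✗
  U6: none of the 3 fault types match ✗
  U7: stuck-at-1, inverted output ✓; others ✗
  U8: stuck-at-1, inverted output ✓; others ✗
Consistent faults: {U1 stuck-at-0, U1 inverted output, U5 stuck-at-1, U5 inverted output, U7 stuck-at-1, U7 inverted output, U8 stuck-at-1, U8 inverted output} — 8 in all.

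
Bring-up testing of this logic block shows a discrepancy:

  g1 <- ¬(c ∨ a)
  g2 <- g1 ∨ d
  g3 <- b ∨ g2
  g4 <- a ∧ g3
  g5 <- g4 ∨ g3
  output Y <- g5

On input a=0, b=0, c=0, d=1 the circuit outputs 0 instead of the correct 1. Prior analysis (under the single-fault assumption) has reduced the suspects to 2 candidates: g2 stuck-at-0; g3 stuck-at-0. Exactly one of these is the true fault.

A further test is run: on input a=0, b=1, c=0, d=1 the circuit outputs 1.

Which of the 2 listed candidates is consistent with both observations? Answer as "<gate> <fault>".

g2 stuck-at-0

Evaluate each candidate on input a=0, b=1, c=0, d=1:
  g2 stuck-at-0: g1=1, g2=0 [stuck-at-0], g3=1, g4=0, g5=1 → 1 — matches
  g3 stuck-at-0: g1=1, g2=1, g3=0 [stuck-at-0], g4=0, g5=0 → 0 — eliminated
Only g2 stuck-at-0 reproduces the observed 1.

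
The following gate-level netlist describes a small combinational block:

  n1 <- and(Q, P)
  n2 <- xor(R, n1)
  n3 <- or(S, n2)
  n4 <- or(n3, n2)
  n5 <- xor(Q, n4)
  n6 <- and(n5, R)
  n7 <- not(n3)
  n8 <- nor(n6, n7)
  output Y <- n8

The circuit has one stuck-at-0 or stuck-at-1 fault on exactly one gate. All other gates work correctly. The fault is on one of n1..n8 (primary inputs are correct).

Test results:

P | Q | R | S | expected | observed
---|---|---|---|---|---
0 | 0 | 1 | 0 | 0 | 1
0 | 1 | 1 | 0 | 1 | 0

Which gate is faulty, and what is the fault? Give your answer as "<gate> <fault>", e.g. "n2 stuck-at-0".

Fault-free values for test 1 (P=0, Q=0, R=1, S=0): n1=0, n2=1, n3=1, n4=1, n5=1, n6=1, n7=0, n8=0, giving Y=0. Observed 1.
Test 1: faults giving observed 1 are {n4 stuck-at-0, n5 stuck-at-0, n6 stuck-at-0, n8 stuck-at-1}.
Test 2 (P=0, Q=1, R=1, S=0): fault-free n1=0, n2=1, n3=1, n4=1, n5=0, n6=0, n7=0, n8=1 → 1; observed 0. Eliminates n5 stuck-at-0, n6 stuck-at-0, n8 stuck-at-1.
Only n4 stuck-at-0 is consistent with every test.

n4 stuck-at-0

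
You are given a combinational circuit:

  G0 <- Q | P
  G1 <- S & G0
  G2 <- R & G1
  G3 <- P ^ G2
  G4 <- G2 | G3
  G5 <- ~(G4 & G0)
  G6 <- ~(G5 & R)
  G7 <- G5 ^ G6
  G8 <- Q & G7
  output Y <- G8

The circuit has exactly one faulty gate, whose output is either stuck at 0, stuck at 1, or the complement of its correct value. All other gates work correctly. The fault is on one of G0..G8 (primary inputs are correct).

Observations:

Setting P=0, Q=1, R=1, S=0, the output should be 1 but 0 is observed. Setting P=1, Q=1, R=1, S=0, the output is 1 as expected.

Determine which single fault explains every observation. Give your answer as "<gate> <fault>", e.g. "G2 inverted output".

G6 stuck-at-1

Fault-free values for test 1 (P=0, Q=1, R=1, S=0): G0=1, G1=0, G2=0, G3=0, G4=0, G5=1, G6=0, G7=1, G8=1, giving Y=1. Observed 0.
Test 1: faults giving observed 0 are {G6 stuck-at-1, G6 inverted output, G7 stuck-at-0, G7 inverted output, G8 stuck-at-0, G8 inverted output}.
Test 2 (P=1, Q=1, R=1, S=0): fault-free G0=1, G1=0, G2=0, G3=1, G4=1, G5=0, G6=1, G7=1, G8=1 → 1; observed 1. Eliminates G6 inverted output, G7 stuck-at-0, G7 inverted output, G8 stuck-at-0, G8 inverted output.
Only G6 stuck-at-1 is consistent with every test.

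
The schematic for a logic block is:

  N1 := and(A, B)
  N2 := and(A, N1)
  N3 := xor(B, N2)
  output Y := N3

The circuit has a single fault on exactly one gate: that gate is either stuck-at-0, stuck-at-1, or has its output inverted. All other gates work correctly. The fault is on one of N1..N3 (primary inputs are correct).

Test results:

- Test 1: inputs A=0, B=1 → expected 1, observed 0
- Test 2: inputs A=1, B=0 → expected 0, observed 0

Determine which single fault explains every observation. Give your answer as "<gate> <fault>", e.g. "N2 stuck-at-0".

Fault-free values for test 1 (A=0, B=1): N1=0, N2=0, N3=1, giving Y=1. Observed 0.
Test 1: faults giving observed 0 are {N2 stuck-at-1, N2 inverted output, N3 stuck-at-0, N3 inverted output}.
Test 2 (A=1, B=0): fault-free N1=0, N2=0, N3=0 → 0; observed 0. Eliminates N2 stuck-at-1, N2 inverted output, N3 inverted output.
Only N3 stuck-at-0 is consistent with every test.

N3 stuck-at-0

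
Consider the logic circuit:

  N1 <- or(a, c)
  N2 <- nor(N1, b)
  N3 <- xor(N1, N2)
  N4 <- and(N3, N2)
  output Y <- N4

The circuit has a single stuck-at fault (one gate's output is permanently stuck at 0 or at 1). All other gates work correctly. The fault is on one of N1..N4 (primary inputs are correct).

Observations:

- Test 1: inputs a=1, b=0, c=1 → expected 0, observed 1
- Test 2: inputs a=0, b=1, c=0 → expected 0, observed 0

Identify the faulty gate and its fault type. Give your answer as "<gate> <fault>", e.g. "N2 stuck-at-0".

Fault-free values for test 1 (a=1, b=0, c=1): N1=1, N2=0, N3=1, N4=0, giving Y=0. Observed 1.
Test 1: faults giving observed 1 are {N1 stuck-at-0, N4 stuck-at-1}.
Test 2 (a=0, b=1, c=0): fault-free N1=0, N2=0, N3=0, N4=0 → 0; observed 0. Eliminates N4 stuck-at-1.
Only N1 stuck-at-0 is consistent with every test.

N1 stuck-at-0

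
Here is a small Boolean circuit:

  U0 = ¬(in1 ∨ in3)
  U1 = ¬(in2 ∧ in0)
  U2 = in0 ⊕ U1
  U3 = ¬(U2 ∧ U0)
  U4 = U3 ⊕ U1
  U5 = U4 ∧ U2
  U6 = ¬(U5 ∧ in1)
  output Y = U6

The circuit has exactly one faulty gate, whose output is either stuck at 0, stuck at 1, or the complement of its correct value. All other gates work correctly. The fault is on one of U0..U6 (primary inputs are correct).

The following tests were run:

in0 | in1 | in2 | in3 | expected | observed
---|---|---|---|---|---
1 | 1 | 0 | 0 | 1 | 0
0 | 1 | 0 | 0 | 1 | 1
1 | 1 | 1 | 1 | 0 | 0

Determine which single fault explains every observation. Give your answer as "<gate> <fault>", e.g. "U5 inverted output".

U1 stuck-at-0

Fault-free values for test 1 (in0=1, in1=1, in2=0, in3=0): U0=0, U1=1, U2=0, U3=1, U4=0, U5=0, U6=1, giving Y=1. Observed 0.
Test 1: faults giving observed 0 are {U1 stuck-at-0, U1 inverted output, U5 stuck-at-1, U5 inverted output, U6 stuck-at-0, U6 inverted output}.
Test 2 (in0=0, in1=1, in2=0, in3=0): fault-free U0=0, U1=1, U2=1, U3=1, U4=0, U5=0, U6=1 → 1; observed 1. Eliminates U5 stuck-at-1, U5 inverted output, U6 stuck-at-0, U6 inverted output.
Test 3 (in0=1, in1=1, in2=1, in3=1): fault-free U0=0, U1=0, U2=1, U3=1, U4=1, U5=1, U6=0 → 0; observed 0. Eliminates U1 inverted output.
Only U1 stuck-at-0 is consistent with every test.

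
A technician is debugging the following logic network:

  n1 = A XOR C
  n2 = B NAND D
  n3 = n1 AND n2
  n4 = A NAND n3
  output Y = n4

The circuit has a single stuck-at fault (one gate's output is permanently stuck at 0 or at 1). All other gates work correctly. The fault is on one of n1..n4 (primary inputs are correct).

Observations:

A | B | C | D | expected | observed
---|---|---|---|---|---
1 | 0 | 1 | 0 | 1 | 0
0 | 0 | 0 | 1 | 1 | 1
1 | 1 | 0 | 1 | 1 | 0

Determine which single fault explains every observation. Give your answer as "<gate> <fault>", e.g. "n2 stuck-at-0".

n3 stuck-at-1

Fault-free values for test 1 (A=1, B=0, C=1, D=0): n1=0, n2=1, n3=0, n4=1, giving Y=1. Observed 0.
Test 1: faults giving observed 0 are {n1 stuck-at-1, n3 stuck-at-1, n4 stuck-at-0}.
Test 2 (A=0, B=0, C=0, D=1): fault-free n1=0, n2=1, n3=0, n4=1 → 1; observed 1. Eliminates n4 stuck-at-0.
Test 3 (A=1, B=1, C=0, D=1): fault-free n1=1, n2=0, n3=0, n4=1 → 1; observed 0. Eliminates n1 stuck-at-1.
Only n3 stuck-at-1 is consistent with every test.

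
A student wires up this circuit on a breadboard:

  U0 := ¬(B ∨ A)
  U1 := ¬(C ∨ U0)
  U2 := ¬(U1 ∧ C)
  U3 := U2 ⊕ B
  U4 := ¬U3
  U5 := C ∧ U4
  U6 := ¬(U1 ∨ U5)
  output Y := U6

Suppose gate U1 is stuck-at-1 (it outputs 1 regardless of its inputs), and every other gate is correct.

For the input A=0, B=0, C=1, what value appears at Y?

0

Propagate with U1 forced: U0=1, U1=1 [stuck-at-1], U2=0, U3=0, U4=1, U5=1, U6=0.
So Y = 0. (Without the fault it would be 1.)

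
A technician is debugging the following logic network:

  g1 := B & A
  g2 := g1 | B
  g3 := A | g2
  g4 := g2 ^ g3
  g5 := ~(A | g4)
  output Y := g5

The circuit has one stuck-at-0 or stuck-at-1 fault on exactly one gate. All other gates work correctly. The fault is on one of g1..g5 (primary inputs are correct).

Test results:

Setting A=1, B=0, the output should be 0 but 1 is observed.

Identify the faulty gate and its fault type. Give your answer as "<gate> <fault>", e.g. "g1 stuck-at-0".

g5 stuck-at-1

Fault-free values for test 1 (A=1, B=0): g1=0, g2=0, g3=1, g4=1, g5=0, giving Y=0. Observed 1.
Test 1: faults giving observed 1 are {g5 stuck-at-1}.
Only g5 stuck-at-1 is consistent with every test.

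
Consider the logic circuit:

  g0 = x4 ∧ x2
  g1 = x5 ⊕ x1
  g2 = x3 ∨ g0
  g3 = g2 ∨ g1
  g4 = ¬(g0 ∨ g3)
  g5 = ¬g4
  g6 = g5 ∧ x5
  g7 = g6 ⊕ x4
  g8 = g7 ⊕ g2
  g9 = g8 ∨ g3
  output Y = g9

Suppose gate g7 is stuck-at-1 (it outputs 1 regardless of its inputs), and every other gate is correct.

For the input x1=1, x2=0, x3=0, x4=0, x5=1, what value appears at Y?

1

Propagate with g7 forced: g0=0, g1=0, g2=0, g3=0, g4=1, g5=0, g6=0, g7=1 [stuck-at-1], g8=1, g9=1.
So Y = 1. (Without the fault it would be 0.)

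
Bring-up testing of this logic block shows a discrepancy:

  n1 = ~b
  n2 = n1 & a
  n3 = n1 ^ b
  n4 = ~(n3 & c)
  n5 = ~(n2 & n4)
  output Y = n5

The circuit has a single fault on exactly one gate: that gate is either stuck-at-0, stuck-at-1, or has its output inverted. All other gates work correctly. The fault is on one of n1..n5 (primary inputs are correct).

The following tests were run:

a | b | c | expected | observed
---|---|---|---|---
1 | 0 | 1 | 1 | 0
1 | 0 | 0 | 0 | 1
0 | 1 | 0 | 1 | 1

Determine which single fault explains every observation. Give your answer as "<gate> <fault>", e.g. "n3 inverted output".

Fault-free values for test 1 (a=1, b=0, c=1): n1=1, n2=1, n3=1, n4=0, n5=1, giving Y=1. Observed 0.
Test 1: faults giving observed 0 are {n3 stuck-at-0, n3 inverted output, n4 stuck-at-1, n4 inverted output, n5 stuck-at-0, n5 inverted output}.
Test 2 (a=1, b=0, c=0): fault-free n1=1, n2=1, n3=1, n4=1, n5=0 → 0; observed 1. Eliminates n3 stuck-at-0, n3 inverted output, n4 stuck-at-1, n5 stuck-at-0.
Test 3 (a=0, b=1, c=0): fault-free n1=0, n2=0, n3=1, n4=1, n5=1 → 1; observed 1. Eliminates n5 inverted output.
Only n4 inverted output is consistent with every test.

n4 inverted output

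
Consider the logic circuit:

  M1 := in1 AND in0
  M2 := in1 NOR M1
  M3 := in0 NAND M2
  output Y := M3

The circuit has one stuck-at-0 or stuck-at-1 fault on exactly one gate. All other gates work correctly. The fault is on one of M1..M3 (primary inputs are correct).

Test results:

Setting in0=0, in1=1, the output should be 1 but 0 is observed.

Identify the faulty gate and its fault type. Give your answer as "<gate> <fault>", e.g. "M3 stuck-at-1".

Fault-free values for test 1 (in0=0, in1=1): M1=0, M2=0, M3=1, giving Y=1. Observed 0.
Test 1: faults giving observed 0 are {M3 stuck-at-0}.
Only M3 stuck-at-0 is consistent with every test.

M3 stuck-at-0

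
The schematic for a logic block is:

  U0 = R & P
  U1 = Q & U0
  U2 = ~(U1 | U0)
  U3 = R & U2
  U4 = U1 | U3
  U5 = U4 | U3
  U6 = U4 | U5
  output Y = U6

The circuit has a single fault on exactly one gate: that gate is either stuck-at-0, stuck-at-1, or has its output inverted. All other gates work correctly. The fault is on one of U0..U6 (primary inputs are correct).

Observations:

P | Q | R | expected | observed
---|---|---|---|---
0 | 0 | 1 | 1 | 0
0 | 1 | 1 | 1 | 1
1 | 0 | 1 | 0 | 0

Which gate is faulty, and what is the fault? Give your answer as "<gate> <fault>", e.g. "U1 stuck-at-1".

U0 stuck-at-1

Fault-free values for test 1 (P=0, Q=0, R=1): U0=0, U1=0, U2=1, U3=1, U4=1, U5=1, U6=1, giving Y=1. Observed 0.
Test 1: faults giving observed 0 are {U0 stuck-at-1, U0 inverted output, U2 stuck-at-0, U2 inverted output, U3 stuck-at-0, U3 inverted output, U6 stuck-at-0, U6 inverted output}.
Test 2 (P=0, Q=1, R=1): fault-free U0=0, U1=0, U2=1, U3=1, U4=1, U5=1, U6=1 → 1; observed 1. Eliminates U2 stuck-at-0, U2 inverted output, U3 stuck-at-0, U3 inverted output, U6 stuck-at-0, U6 inverted output.
Test 3 (P=1, Q=0, R=1): fault-free U0=1, U1=0, U2=0, U3=0, U4=0, U5=0, U6=0 → 0; observed 0. Eliminates U0 inverted output.
Only U0 stuck-at-1 is consistent with every test.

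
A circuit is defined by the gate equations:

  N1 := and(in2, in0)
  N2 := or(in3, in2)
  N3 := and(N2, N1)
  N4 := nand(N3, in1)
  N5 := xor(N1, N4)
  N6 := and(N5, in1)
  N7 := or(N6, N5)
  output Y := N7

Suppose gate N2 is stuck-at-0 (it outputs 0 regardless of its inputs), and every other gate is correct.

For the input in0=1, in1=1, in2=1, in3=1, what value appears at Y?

Propagate with N2 forced: N1=1, N2=0 [stuck-at-0], N3=0, N4=1, N5=0, N6=0, N7=0.
So Y = 0. (Without the fault it would be 1.)

0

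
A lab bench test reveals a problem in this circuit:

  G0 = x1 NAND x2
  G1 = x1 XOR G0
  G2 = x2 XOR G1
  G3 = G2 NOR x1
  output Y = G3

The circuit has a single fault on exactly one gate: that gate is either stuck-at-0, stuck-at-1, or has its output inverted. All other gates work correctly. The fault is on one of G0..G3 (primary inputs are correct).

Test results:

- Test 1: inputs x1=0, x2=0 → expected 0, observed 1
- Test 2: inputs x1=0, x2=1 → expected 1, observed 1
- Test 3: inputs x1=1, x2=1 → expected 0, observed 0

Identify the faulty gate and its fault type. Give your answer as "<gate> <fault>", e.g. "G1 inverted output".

G2 stuck-at-0

Fault-free values for test 1 (x1=0, x2=0): G0=1, G1=1, G2=1, G3=0, giving Y=0. Observed 1.
Test 1: faults giving observed 1 are {G0 stuck-at-0, G0 inverted output, G1 stuck-at-0, G1 inverted output, G2 stuck-at-0, G2 inverted output, G3 stuck-at-1, G3 inverted output}.
Test 2 (x1=0, x2=1): fault-free G0=1, G1=1, G2=0, G3=1 → 1; observed 1. Eliminates G0 stuck-at-0, G0 inverted output, G1 stuck-at-0, G1 inverted output, G2 inverted output, G3 inverted output.
Test 3 (x1=1, x2=1): fault-free G0=0, G1=1, G2=0, G3=0 → 0; observed 0. Eliminates G3 stuck-at-1.
Only G2 stuck-at-0 is consistent with every test.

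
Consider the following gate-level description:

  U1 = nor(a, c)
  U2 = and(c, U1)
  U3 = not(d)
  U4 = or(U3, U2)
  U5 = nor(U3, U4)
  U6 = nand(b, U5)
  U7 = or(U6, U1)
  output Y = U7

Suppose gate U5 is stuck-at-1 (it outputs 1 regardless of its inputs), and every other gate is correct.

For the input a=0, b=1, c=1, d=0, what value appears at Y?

0

Propagate with U5 forced: U1=0, U2=0, U3=1, U4=1, U5=1 [stuck-at-1], U6=0, U7=0.
So Y = 0. (Without the fault it would be 1.)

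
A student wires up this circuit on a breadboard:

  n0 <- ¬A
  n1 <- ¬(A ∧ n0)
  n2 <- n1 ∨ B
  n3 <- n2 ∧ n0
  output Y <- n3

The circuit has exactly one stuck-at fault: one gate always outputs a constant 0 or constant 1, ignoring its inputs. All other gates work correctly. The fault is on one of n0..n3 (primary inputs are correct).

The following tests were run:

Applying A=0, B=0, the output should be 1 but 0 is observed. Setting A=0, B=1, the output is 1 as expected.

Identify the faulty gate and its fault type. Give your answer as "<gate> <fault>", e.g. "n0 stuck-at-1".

Fault-free values for test 1 (A=0, B=0): n0=1, n1=1, n2=1, n3=1, giving Y=1. Observed 0.
Test 1: faults giving observed 0 are {n0 stuck-at-0, n1 stuck-at-0, n2 stuck-at-0, n3 stuck-at-0}.
Test 2 (A=0, B=1): fault-free n0=1, n1=1, n2=1, n3=1 → 1; observed 1. Eliminates n0 stuck-at-0, n2 stuck-at-0, n3 stuck-at-0.
Only n1 stuck-at-0 is consistent with every test.

n1 stuck-at-0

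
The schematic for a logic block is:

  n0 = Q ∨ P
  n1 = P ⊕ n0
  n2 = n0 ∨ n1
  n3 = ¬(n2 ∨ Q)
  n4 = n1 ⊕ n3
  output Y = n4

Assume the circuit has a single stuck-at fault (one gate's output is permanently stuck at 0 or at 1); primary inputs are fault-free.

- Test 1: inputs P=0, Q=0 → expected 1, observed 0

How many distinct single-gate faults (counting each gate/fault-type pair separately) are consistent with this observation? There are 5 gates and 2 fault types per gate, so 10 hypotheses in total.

3

Fault-free: n0=0, n1=0, n2=0, n3=1, n4=1 → 1. Observed 0.
  n0 stuck-at-0: output 1 ✗
  n0 stuck-at-1: output 1 ✗
  n1 stuck-at-0: output 1 ✗
  n1 stuck-at-1: output 1 ✗
  n2 stuck-at-0: output 1 ✗
  n2 stuck-at-1: output 0 ✓
  n3 stuck-at-0: output 0 ✓
  n3 stuck-at-1: output 1 ✗
  n4 stuck-at-0: output 0 ✓
  n4 stuck-at-1: output 1 ✗
Consistent faults: {n2 stuck-at-1, n3 stuck-at-0, n4 stuck-at-0} — 3 in all.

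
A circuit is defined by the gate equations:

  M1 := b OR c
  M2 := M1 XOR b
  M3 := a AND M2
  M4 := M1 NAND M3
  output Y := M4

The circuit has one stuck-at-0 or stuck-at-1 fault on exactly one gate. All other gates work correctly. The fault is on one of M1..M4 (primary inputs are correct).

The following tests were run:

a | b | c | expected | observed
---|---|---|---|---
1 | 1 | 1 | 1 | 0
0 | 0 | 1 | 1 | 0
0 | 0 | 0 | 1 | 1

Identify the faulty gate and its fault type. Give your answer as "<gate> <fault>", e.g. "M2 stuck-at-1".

M3 stuck-at-1

Fault-free values for test 1 (a=1, b=1, c=1): M1=1, M2=0, M3=0, M4=1, giving Y=1. Observed 0.
Test 1: faults giving observed 0 are {M2 stuck-at-1, M3 stuck-at-1, M4 stuck-at-0}.
Test 2 (a=0, b=0, c=1): fault-free M1=1, M2=1, M3=0, M4=1 → 1; observed 0. Eliminates M2 stuck-at-1.
Test 3 (a=0, b=0, c=0): fault-free M1=0, M2=0, M3=0, M4=1 → 1; observed 1. Eliminates M4 stuck-at-0.
Only M3 stuck-at-1 is consistent with every test.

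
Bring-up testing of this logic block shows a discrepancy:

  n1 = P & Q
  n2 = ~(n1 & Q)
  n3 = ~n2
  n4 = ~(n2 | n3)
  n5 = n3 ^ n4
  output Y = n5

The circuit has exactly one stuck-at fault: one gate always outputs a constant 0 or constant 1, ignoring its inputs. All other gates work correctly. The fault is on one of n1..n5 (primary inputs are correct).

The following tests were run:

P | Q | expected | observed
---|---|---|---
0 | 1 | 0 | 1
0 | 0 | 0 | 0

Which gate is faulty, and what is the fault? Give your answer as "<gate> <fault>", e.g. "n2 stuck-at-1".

Fault-free values for test 1 (P=0, Q=1): n1=0, n2=1, n3=0, n4=0, n5=0, giving Y=0. Observed 1.
Test 1: faults giving observed 1 are {n1 stuck-at-1, n2 stuck-at-0, n3 stuck-at-1, n4 stuck-at-1, n5 stuck-at-1}.
Test 2 (P=0, Q=0): fault-free n1=0, n2=1, n3=0, n4=0, n5=0 → 0; observed 0. Eliminates n2 stuck-at-0, n3 stuck-at-1, n4 stuck-at-1, n5 stuck-at-1.
Only n1 stuck-at-1 is consistent with every test.

n1 stuck-at-1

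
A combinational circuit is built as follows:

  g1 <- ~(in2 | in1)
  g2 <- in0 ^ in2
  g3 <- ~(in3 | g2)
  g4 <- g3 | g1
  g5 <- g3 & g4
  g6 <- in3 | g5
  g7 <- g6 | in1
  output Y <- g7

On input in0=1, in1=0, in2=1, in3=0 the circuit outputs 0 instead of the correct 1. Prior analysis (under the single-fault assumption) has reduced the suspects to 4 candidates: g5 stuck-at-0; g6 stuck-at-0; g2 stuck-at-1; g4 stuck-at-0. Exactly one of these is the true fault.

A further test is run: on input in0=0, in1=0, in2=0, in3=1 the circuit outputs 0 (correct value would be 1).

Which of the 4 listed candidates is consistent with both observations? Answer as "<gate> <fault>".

Evaluate each candidate on input in0=0, in1=0, in2=0, in3=1:
  g5 stuck-at-0: g1=1, g2=0, g3=0, g4=1, g5=0 [stuck-at-0], g6=1, g7=1 → 1 — eliminated
  g6 stuck-at-0: g1=1, g2=0, g3=0, g4=1, g5=0, g6=0 [stuck-at-0], g7=0 → 0 — matches
  g2 stuck-at-1: g1=1, g2=1 [stuck-at-1], g3=0, g4=1, g5=0, g6=1, g7=1 → 1 — eliminated
  g4 stuck-at-0: g1=1, g2=0, g3=0, g4=0 [stuck-at-0], g5=0, g6=1, g7=1 → 1 — eliminated
Only g6 stuck-at-0 reproduces the observed 0.

g6 stuck-at-0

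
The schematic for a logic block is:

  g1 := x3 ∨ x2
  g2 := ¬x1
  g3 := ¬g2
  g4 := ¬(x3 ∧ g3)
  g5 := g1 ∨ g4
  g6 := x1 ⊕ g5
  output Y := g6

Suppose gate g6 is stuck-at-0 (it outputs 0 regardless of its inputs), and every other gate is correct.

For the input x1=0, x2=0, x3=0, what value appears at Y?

0

Propagate with g6 forced: g1=0, g2=1, g3=0, g4=1, g5=1, g6=0 [stuck-at-0].
So Y = 0. (Without the fault it would be 1.)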